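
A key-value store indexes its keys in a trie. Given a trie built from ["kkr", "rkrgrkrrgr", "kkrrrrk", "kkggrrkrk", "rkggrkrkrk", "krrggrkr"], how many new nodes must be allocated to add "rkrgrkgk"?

2

The longest prefix of "rkrgrkgk" already in the trie is "rkrgrk" (length 6).
New nodes needed: |"rkrgrkgk"| − 6 = 8 − 6 = 2.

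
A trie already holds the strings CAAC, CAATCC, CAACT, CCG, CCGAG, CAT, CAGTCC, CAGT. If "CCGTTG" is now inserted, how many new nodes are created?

Walking "CCGTTG" from the root, the first 3 characters ("CCG") follow existing edges; "T" is the first miss.
So 6 − 3 = 3 new nodes.

3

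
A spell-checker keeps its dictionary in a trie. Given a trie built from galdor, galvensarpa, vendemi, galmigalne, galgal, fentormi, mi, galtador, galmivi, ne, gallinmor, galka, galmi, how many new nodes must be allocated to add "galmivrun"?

Walking "galmivrun" from the root, the first 6 characters ("galmiv") follow existing edges; "r" is the first miss.
So 9 − 6 = 3 new nodes.

3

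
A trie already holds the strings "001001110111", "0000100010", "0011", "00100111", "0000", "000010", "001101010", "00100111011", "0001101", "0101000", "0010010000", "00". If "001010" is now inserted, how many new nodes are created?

2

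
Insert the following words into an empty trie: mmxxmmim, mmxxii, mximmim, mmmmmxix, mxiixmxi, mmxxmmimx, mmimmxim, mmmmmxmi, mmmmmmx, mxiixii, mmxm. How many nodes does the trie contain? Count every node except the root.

Insert word by word; a character creates a node only if that edge doesn't already exist:
  "mmxxmmim" → 8 new (m, m, x, x, m, m, i, m)
  "mmxxii" → prefix "mmxx" already present; 2 new (i, i)
  "mximmim" → prefix "m" already present; 6 new (x, i, m, m, i, m)
  "mmmmmxix" → prefix "mm" already present; 6 new (m, m, m, x, i, x)
  "mxiixmxi" → prefix "mxi" already present; 5 new (i, x, m, x, i)
  "mmxxmmimx" → prefix "mmxxmmim" already present; 1 new (x)
  "mmimmxim" → prefix "mm" already present; 6 new (i, m, m, x, i, m)
  "mmmmmxmi" → prefix "mmmmmx" already present; 2 new (m, i)
  "mmmmmmx" → prefix "mmmmm" already present; 2 new (m, x)
  "mxiixii" → prefix "mxiix" already present; 2 new (i, i)
  "mmxm" → prefix "mmx" already present; 1 new (m)
Total nodes = 8 + 2 + 6 + 6 + 5 + 1 + 6 + 2 + 2 + 2 + 1 = 41

41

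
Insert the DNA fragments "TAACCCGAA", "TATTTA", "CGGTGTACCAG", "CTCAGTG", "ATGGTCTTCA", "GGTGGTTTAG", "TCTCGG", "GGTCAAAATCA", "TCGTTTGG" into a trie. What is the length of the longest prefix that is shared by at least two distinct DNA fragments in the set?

Look for the deepest trie node that still has at least two words in its subtree.
"GGTCAAAATCA" and "GGTGGTTTAG" agree on "GGT" (3 characters) before diverging; nothing deeper is shared.
Longest shared-prefix length: 3

3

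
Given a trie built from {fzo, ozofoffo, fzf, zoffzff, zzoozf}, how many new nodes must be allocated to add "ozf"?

1

Walking "ozf" from the root, the first 2 characters ("oz") follow existing edges; "f" is the first miss.
Each of the 1 remaining characters creates one node.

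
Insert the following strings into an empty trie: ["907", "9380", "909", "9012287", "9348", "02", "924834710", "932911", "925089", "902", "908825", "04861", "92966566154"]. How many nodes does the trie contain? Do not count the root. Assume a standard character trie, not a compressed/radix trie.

Count nodes per top-level branch (shared prefixes stored once):
  '0'-branch (02, 04861): 6 nodes
  '9'-branch (9012287, 902, 907, 908825, 909, 924834710, 925089, 92966566154, 932911, 9348, 9380): 44 nodes
Sum: 50

50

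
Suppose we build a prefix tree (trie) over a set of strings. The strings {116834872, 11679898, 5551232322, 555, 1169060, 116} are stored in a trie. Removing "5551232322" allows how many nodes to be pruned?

7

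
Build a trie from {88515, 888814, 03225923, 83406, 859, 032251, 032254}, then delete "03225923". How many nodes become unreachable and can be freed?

3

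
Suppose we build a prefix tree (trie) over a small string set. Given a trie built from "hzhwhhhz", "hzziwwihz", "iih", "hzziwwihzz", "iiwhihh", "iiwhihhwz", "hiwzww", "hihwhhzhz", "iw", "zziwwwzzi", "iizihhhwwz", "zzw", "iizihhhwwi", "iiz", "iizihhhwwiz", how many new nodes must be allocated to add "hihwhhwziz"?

The longest prefix of "hihwhhwziz" already in the trie is "hihwhh" (length 6).
New nodes needed: |"hihwhhwziz"| − 6 = 10 − 6 = 4.

4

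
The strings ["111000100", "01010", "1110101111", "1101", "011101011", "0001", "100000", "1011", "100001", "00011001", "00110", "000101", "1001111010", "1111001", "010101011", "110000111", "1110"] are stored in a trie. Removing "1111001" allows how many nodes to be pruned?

After clearing the end-marker at "1111001", prune upward until reaching a node still needed by another word.
The suffix "1001" (4 nodes) is used only by "1111001"; the node for "111" still has the child "0", so pruning stops there.
Nodes removed: 4

4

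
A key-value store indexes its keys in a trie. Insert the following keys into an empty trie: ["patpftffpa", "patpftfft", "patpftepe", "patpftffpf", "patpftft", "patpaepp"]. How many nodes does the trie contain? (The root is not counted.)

20

For each word, the new-node count is its length minus the longest prefix already in the trie:
  "patpftffpa" → 10 new (p, a, t, p, f, t, f, f, p, a)
  "patpftfft" → prefix "patpftff" already present; 1 new (t)
  "patpftepe" → prefix "patpft" already present; 3 new (e, p, e)
  "patpftffpf" → prefix "patpftffp" already present; 1 new (f)
  "patpftft" → prefix "patpftf" already present; 1 new (t)
  "patpaepp" → prefix "patp" already present; 4 new (a, e, p, p)
Total nodes = 10 + 1 + 3 + 1 + 1 + 4 = 20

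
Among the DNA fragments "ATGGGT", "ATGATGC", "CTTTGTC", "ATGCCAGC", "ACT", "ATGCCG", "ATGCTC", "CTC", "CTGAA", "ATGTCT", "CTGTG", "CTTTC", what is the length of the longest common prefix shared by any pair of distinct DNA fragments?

Look for the deepest trie node that still has at least two words in its subtree.
e.g. "ATGCCAGC" and "ATGCCG" share the prefix "ATGCC" of length 5; no pair shares a longer one.
Longest shared-prefix length: 5

5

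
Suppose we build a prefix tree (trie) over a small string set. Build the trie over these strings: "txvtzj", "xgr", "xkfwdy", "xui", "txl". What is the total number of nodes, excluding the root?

Trace insertions, counting only characters that open a new branch:
  "txvtzj" → 6 new (t, x, v, t, z, j)
  "xgr" → 3 new (x, g, r)
  "xkfwdy" → prefix "x" already present; 5 new (k, f, w, d, y)
  "xui" → prefix "x" already present; 2 new (u, i)
  "txl" → prefix "tx" already present; 1 new (l)
Total nodes = 6 + 3 + 5 + 2 + 1 = 17

17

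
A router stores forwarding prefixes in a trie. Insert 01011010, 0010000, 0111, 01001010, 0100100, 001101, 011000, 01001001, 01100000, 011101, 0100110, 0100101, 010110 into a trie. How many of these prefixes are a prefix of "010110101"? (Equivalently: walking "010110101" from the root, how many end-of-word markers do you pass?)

2

Walk "010110101" from the root; an end-of-word marker is hit whenever a stored word is a prefix of "010110101".
Prefixes of the query that are stored words: "010110", "01011010"
Count: 2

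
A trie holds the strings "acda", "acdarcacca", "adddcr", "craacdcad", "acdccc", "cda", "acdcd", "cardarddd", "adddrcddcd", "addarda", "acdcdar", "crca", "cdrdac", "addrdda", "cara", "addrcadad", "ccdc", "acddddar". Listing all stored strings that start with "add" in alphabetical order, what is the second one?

Words with prefix "add", in lexicographic order: "addarda", "adddcr", "adddrcddcd", "addrcadad", "addrdda"
The 2nd is adddcr.

adddcr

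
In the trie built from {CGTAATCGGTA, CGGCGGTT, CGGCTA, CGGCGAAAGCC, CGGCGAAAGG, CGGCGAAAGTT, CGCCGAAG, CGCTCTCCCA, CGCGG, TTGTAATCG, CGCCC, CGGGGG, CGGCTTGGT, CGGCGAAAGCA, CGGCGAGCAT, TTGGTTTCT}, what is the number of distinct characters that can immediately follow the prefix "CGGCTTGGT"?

Follow the path "CGGCTTGGT" to its node, then look at its outgoing edges.
No stored string extends past "CGGCTTGGT".
That node has 0 child edges.

0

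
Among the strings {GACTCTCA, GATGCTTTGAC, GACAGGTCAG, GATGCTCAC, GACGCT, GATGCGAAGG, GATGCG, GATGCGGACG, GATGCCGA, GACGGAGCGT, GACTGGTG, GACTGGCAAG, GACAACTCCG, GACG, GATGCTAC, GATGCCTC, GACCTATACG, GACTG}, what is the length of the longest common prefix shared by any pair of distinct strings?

Look for the deepest trie node that still has at least two words in its subtree.
"GACTGGCAAG" and "GACTGGTG" agree on "GACTGG" (6 characters) before diverging; nothing deeper is shared.
Longest shared-prefix length: 6

6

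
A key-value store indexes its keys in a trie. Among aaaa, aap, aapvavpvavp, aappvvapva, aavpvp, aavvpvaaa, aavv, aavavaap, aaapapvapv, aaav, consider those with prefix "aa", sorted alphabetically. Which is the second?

Filter for "aa…" and sort: "aaaa", "aaapapvapv", "aaav", "aap", "aappvvapva", "aapvavpvavp", "aavavaap", "aavpvp", "aavv", "aavvpvaaa"
Position 2: aaapapvapv

aaapapvapv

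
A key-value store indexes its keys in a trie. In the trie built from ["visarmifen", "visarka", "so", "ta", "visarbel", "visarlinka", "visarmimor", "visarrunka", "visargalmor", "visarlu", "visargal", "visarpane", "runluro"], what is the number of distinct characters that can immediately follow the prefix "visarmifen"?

0

Walk "visarmifen" from the root, arriving at one node.
No stored string extends past "visarmifen".
That node has 0 child edges.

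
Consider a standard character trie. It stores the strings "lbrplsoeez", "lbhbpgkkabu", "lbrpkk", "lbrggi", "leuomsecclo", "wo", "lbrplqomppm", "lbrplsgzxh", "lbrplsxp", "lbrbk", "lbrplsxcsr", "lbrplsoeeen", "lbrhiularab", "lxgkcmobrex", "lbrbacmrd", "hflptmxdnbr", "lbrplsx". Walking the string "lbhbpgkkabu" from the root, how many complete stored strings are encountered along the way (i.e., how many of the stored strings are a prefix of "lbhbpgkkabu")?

Traverse "lbhbpgkkabu" character by character; count nodes along the way that are marked as word ends.
Prefixes of the query that are stored words: "lbhbpgkkabu"
Count: 1

1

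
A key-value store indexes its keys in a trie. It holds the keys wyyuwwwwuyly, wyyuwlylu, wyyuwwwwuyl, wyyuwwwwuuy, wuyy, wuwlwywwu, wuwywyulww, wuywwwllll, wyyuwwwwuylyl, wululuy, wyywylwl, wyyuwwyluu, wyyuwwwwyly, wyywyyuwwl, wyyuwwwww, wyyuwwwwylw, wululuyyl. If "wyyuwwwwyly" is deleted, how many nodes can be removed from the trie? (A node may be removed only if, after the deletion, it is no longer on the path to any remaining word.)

Walk "wyyuwwwwyly" from the leaf back toward the root, removing each node that no remaining word uses.
The suffix "y" (1 node) is used only by "wyyuwwwwyly"; the node for "wyyuwwwwyl" still has the child "w", so pruning stops there.
Nodes removed: 1

1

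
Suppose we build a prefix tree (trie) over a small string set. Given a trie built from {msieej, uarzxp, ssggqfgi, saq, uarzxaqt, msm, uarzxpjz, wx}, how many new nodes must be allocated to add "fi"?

2

No existing word starts with "f", so every character of "fi" needs a new node.
2 − 0 = 2 new nodes.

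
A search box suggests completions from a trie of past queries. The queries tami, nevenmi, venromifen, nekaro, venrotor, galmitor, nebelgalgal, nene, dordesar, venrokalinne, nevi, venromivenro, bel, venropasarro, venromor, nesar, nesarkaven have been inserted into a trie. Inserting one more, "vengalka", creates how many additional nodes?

"ven" is already a path in the trie; the remaining "galka" must be added.
Each of the 5 remaining characters creates one node.

5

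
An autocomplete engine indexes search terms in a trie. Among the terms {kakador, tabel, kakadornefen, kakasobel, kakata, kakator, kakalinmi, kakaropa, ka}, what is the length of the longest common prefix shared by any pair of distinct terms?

The deepest shared node is where two words last agree before diverging.
e.g. "kakador" and "kakadornefen" share the prefix "kakador" of length 7; no pair shares a longer one.
Longest shared-prefix length: 7

7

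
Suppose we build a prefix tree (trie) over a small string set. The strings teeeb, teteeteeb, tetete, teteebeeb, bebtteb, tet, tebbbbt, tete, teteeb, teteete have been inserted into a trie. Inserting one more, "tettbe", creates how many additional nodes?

"tet" is already a path in the trie; the remaining "tbe" must be added.
New nodes needed: |"tettbe"| − 3 = 6 − 3 = 3.

3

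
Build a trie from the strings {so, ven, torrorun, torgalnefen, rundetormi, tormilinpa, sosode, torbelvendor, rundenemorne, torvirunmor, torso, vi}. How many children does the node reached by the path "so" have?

The children of the "so" node are the distinct next characters among strings starting with "so".
Distinct next characters after "so": s.
That node has 1 child edge.

1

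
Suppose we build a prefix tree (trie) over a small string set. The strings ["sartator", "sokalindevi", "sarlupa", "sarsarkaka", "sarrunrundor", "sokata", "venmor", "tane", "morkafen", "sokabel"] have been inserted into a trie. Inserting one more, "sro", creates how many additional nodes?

"s" is already a path in the trie; the remaining "ro" must be added.
New nodes needed: |"sro"| − 1 = 3 − 1 = 2.

2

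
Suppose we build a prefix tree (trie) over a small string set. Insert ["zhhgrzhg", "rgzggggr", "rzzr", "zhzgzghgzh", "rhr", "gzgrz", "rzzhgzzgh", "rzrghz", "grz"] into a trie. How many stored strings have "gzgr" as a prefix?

Walk to "gzgr"; the words in its subtree are exactly those with that prefix.
Words under "gzgr": gzgrz
Count: 1

1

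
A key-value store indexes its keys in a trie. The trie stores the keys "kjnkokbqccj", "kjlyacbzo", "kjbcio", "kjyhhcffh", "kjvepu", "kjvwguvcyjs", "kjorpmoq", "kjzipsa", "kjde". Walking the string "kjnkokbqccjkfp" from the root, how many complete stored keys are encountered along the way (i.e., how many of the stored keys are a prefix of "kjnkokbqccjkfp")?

1

Traverse "kjnkokbqccjkfp" character by character; count nodes along the way that are marked as word ends.
Prefixes of the query that are stored words: "kjnkokbqccj"
Count: 1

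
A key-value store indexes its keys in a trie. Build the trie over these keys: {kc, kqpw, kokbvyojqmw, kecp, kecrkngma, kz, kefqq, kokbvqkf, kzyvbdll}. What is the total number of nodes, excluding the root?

Insert word by word; a character creates a node only if that edge doesn't already exist:
  "kc" → 2 new (k, c)
  "kqpw" → prefix "k" already present; 3 new (q, p, w)
  "kokbvyojqmw" → prefix "k" already present; 10 new (o, k, b, v, y, o, j, q, m, w)
  "kecp" → prefix "k" already present; 3 new (e, c, p)
  "kecrkngma" → prefix "kec" already present; 6 new (r, k, n, g, m, a)
  "kz" → prefix "k" already present; 1 new (z)
  "kefqq" → prefix "ke" already present; 3 new (f, q, q)
  "kokbvqkf" → prefix "kokbv" already present; 3 new (q, k, f)
  "kzyvbdll" → prefix "kz" already present; 6 new (y, v, b, d, l, l)
Total nodes = 2 + 3 + 10 + 3 + 6 + 1 + 3 + 3 + 6 = 37

37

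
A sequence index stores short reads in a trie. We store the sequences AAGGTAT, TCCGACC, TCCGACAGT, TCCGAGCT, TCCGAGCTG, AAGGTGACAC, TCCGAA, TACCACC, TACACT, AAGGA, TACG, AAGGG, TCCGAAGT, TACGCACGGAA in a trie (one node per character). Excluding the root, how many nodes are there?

Trace insertions, counting only characters that open a new branch:
  "AAGGTAT" → 7 new (A, A, G, G, T, A, T)
  "TCCGACC" → 7 new (T, C, C, G, A, C, C)
  "TCCGACAGT" → prefix "TCCGAC" already present; 3 new (A, G, T)
  "TCCGAGCT" → prefix "TCCGA" already present; 3 new (G, C, T)
  "TCCGAGCTG" → prefix "TCCGAGCT" already present; 1 new (G)
  "AAGGTGACAC" → prefix "AAGGT" already present; 5 new (G, A, C, A, C)
  "TCCGAA" → prefix "TCCGA" already present; 1 new (A)
  "TACCACC" → prefix "T" already present; 6 new (A, C, C, A, C, C)
  "TACACT" → prefix "TAC" already present; 3 new (A, C, T)
  "AAGGA" → prefix "AAGG" already present; 1 new (A)
  "TACG" → prefix "TAC" already present; 1 new (G)
  "AAGGG" → prefix "AAGG" already present; 1 new (G)
  "TCCGAAGT" → prefix "TCCGAA" already present; 2 new (G, T)
  "TACGCACGGAA" → prefix "TACG" already present; 7 new (C, A, C, G, G, A, A)
Total nodes = 7 + 7 + 3 + 3 + 1 + 5 + 1 + 6 + 3 + 1 + 1 + 1 + 2 + 7 = 48

48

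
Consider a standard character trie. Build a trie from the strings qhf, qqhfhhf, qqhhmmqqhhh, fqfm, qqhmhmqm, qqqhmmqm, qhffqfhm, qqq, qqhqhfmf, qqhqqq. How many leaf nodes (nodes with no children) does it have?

Leaves are exactly the stored words that no other stored word extends.
Those words: "fqfm", "qhffqfhm", "qqhfhhf", "qqhhmmqqhhh", "qqhmhmqm", "qqhqhfmf", "qqhqqq", "qqqhmmqm"
Leaf count: 8

8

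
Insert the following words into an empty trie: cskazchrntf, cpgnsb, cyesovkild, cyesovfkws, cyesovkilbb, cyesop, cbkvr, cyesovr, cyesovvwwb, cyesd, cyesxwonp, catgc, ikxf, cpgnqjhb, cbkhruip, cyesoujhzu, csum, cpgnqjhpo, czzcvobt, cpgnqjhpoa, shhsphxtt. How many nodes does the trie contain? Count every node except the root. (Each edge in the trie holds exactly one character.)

For each word, the new-node count is its length minus the longest prefix already in the trie:
  "cskazchrntf" → 11 new (c, s, k, a, z, c, h, r, n, t, f)
  "cpgnsb" → prefix "c" already present; 5 new (p, g, n, s, b)
  "cyesovkild" → prefix "c" already present; 9 new (y, e, s, o, v, k, i, l, d)
  "cyesovfkws" → prefix "cyesov" already present; 4 new (f, k, w, s)
  "cyesovkilbb" → prefix "cyesovkil" already present; 2 new (b, b)
  "cyesop" → prefix "cyeso" already present; 1 new (p)
  "cbkvr" → prefix "c" already present; 4 new (b, k, v, r)
  "cyesovr" → prefix "cyesov" already present; 1 new (r)
  "cyesovvwwb" → prefix "cyesov" already present; 4 new (v, w, w, b)
  "cyesd" → prefix "cyes" already present; 1 new (d)
  "cyesxwonp" → prefix "cyes" already present; 5 new (x, w, o, n, p)
  "catgc" → prefix "c" already present; 4 new (a, t, g, c)
  "ikxf" → 4 new (i, k, x, f)
  "cpgnqjhb" → prefix "cpgn" already present; 4 new (q, j, h, b)
  "cbkhruip" → prefix "cbk" already present; 5 new (h, r, u, i, p)
  "cyesoujhzu" → prefix "cyeso" already present; 5 new (u, j, h, z, u)
  "csum" → prefix "cs" already present; 2 new (u, m)
  "cpgnqjhpo" → prefix "cpgnqjh" already present; 2 new (p, o)
  "czzcvobt" → prefix "c" already present; 7 new (z, z, c, v, o, b, t)
  "cpgnqjhpoa" → prefix "cpgnqjhpo" already present; 1 new (a)
  "shhsphxtt" → 9 new (s, h, h, s, p, h, x, t, t)
Total nodes = 11 + 5 + 9 + 4 + 2 + 1 + 4 + 1 + 4 + 1 + 5 + 4 + 4 + 4 + 5 + 5 + 2 + 2 + 7 + 1 + 9 = 90

90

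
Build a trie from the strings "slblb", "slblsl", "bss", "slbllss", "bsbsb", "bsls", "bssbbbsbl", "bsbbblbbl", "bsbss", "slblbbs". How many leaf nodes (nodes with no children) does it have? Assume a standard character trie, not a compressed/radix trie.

8

A leaf is a node with no children — equivalently, the end of a word that is not a proper prefix of any other stored word.
Those words: "bsbbblbbl", "bsbsb", "bsbss", "bsls", "bssbbbsbl", "slblbbs", "slbllss", "slblsl"
Leaf count: 8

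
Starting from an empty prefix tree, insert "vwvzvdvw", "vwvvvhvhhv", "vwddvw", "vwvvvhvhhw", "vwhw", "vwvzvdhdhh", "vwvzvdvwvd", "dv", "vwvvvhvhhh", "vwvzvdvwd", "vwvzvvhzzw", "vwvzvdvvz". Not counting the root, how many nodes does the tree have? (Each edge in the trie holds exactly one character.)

Trie structure (* marks end of a word):
(root)
├─ d
│  └─ v *
└─ v
   └─ w
      ├─ d
      │  └─ d
      │     └─ v
      │        └─ w *
      ├─ h
      │  └─ w *
      └─ v
         ├─ v
         │  └─ v
         │     └─ h
         │        └─ v
         │           └─ h
         │              └─ h
         │                 ├─ h *
         │                 ├─ v *
         │                 └─ w *
         └─ z
            └─ v
               ├─ d
               │  ├─ h
               │  │  └─ d
               │  │     └─ h
               │  │        └─ h *
               │  └─ v
               │     ├─ v
               │     │  └─ z *
               │     └─ w *
               │        ├─ d *
               │        └─ v
               │           └─ d *
               └─ v
                  └─ h
                     └─ z
                        └─ z
                           └─ w *
Counting every labelled node above: 39.

39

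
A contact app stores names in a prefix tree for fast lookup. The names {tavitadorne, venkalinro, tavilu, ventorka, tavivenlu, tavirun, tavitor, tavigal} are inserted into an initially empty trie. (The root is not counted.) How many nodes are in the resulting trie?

41

Trace insertions, counting only characters that open a new branch:
  "tavitadorne" → 11 new (t, a, v, i, t, a, d, o, r, n, e)
  "venkalinro" → 10 new (v, e, n, k, a, l, i, n, r, o)
  "tavilu" → prefix "tavi" already present; 2 new (l, u)
  "ventorka" → prefix "ven" already present; 5 new (t, o, r, k, a)
  "tavivenlu" → prefix "tavi" already present; 5 new (v, e, n, l, u)
  "tavirun" → prefix "tavi" already present; 3 new (r, u, n)
  "tavitor" → prefix "tavit" already present; 2 new (o, r)
  "tavigal" → prefix "tavi" already present; 3 new (g, a, l)
Total nodes = 11 + 10 + 2 + 5 + 5 + 3 + 2 + 3 = 41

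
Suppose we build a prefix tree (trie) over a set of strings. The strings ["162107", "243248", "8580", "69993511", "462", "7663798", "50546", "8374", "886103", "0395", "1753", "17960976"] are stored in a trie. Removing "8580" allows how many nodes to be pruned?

A node on "8580"'s path can go only if nothing else ends at it or branches off below it.
The suffix "580" (3 nodes) is used only by "8580"; the node for "8" still has the child "3", so pruning stops there.
Nodes removed: 3

3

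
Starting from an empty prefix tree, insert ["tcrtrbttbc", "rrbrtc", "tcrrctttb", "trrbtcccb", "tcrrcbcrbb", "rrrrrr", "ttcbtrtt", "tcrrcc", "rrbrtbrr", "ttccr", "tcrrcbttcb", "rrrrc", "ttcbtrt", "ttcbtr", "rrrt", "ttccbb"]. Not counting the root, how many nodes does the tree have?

60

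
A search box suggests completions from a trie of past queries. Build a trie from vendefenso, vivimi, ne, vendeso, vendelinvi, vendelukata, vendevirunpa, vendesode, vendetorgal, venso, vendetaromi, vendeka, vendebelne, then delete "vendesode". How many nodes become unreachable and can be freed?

A node on "vendesode"'s path can go only if nothing else ends at it or branches off below it.
The suffix "de" (2 nodes) is used only by "vendesode"; "vendeso" is itself a stored word, so pruning stops there.
Nodes removed: 2

2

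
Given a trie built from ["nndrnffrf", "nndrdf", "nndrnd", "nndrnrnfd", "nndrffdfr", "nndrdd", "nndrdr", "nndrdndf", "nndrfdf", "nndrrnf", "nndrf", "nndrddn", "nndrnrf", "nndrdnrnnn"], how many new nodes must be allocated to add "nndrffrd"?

2

"nndrff" is already a path in the trie; the remaining "rd" must be added.
New nodes needed: |"nndrffrd"| − 6 = 8 − 6 = 2.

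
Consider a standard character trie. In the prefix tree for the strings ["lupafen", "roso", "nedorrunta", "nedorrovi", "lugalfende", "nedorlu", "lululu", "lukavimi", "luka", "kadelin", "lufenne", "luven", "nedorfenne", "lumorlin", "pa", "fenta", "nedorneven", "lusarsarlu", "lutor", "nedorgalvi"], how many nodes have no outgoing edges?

19

A leaf is a node with no children — equivalently, the end of a word that is not a proper prefix of any other stored word.
Those words: "fenta", "kadelin", "lufenne", "lugalfende", "lukavimi", "lululu", "lumorlin", "lupafen", "lusarsarlu", "lutor", "luven", "nedorfenne", "nedorgalvi", "nedorlu", "nedorneven", "nedorrovi", "nedorrunta", "pa", "roso"
Leaf count: 19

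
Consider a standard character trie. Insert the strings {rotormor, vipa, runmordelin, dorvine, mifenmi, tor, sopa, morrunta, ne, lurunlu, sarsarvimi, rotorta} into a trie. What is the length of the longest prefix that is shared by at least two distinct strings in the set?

Equivalently: take the maximum, over all pairs, of their longest common prefix length.
e.g. "rotormor" and "rotorta" share the prefix "rotor" of length 5; no pair shares a longer one.
Longest shared-prefix length: 5

5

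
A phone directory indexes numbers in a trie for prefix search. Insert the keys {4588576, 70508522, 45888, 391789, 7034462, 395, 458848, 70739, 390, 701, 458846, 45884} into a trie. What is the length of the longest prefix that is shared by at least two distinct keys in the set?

Look for the deepest trie node that still has at least two words in its subtree.
"45884" and "458846" agree on "45884" (5 characters) before diverging; nothing deeper is shared.
Longest shared-prefix length: 5

5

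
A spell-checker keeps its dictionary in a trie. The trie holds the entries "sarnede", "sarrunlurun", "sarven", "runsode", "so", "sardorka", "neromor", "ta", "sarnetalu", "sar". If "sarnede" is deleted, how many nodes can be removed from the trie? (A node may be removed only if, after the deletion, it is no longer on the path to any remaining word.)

2

Walk "sarnede" from the leaf back toward the root, removing each node that no remaining word uses.
The suffix "de" (2 nodes) is used only by "sarnede"; the node for "sarne" still has the child "t", so pruning stops there.
Nodes removed: 2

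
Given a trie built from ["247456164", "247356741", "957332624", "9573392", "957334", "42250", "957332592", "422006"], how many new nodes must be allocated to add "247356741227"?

"247356741" is already a path in the trie; the remaining "227" must be added.
Each of the 3 remaining characters creates one node.

3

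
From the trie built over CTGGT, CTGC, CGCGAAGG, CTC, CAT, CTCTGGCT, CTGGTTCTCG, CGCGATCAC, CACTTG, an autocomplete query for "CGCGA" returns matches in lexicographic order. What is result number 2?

Filter for "CGCGA…" and sort: "CGCGAAGG", "CGCGATCAC"
Position 2: CGCGATCAC

CGCGATCAC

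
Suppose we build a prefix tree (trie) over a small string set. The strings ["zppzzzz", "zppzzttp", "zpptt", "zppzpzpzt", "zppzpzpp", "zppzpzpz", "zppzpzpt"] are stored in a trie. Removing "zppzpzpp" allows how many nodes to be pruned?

1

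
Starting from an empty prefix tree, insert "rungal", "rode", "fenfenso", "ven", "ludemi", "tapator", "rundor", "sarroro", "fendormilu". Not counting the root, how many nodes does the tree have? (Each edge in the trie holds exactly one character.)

Insert word by word; a character creates a node only if that edge doesn't already exist:
  "rungal" → 6 new (r, u, n, g, a, l)
  "rode" → prefix "r" already present; 3 new (o, d, e)
  "fenfenso" → 8 new (f, e, n, f, e, n, s, o)
  "ven" → 3 new (v, e, n)
  "ludemi" → 6 new (l, u, d, e, m, i)
  "tapator" → 7 new (t, a, p, a, t, o, r)
  "rundor" → prefix "run" already present; 3 new (d, o, r)
  "sarroro" → 7 new (s, a, r, r, o, r, o)
  "fendormilu" → prefix "fen" already present; 7 new (d, o, r, m, i, l, u)
Total nodes = 6 + 3 + 8 + 3 + 6 + 7 + 3 + 7 + 7 = 50

50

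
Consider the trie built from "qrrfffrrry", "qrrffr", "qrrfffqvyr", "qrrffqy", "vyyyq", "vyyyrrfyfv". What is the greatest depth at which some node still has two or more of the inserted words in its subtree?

6

Equivalently: take the maximum, over all pairs, of their longest common prefix length.
e.g. "qrrfffqvyr" and "qrrfffrrry" share the prefix "qrrfff" of length 6; no pair shares a longer one.
Longest shared-prefix length: 6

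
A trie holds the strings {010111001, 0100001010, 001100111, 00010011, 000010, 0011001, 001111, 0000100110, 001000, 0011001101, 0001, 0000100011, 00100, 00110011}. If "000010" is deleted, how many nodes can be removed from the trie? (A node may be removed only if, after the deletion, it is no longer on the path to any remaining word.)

0

A node on "000010"'s path can go only if nothing else ends at it or branches off below it.
Every node on "000010" is still needed (e.g. by "0000100110"), so nothing is freed.
Nodes removed: 0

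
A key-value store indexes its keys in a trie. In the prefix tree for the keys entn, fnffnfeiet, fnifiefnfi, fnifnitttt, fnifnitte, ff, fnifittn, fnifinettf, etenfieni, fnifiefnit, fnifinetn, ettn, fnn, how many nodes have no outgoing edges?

A leaf is a node with no children — equivalently, the end of a word that is not a proper prefix of any other stored word.
Those words: "entn", "etenfieni", "ettn", "ff", "fnffnfeiet", "fnifiefnfi", "fnifiefnit", "fnifinetn", "fnifinettf", "fnifittn", "fnifnitte", "fnifnitttt", "fnn"
Leaf count: 13

13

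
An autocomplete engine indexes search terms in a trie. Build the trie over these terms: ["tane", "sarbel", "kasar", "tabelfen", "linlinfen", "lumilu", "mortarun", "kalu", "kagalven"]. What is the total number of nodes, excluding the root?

51

For each word, the new-node count is its length minus the longest prefix already in the trie:
  "tane" → 4 new (t, a, n, e)
  "sarbel" → 6 new (s, a, r, b, e, l)
  "kasar" → 5 new (k, a, s, a, r)
  "tabelfen" → prefix "ta" already present; 6 new (b, e, l, f, e, n)
  "linlinfen" → 9 new (l, i, n, l, i, n, f, e, n)
  "lumilu" → prefix "l" already present; 5 new (u, m, i, l, u)
  "mortarun" → 8 new (m, o, r, t, a, r, u, n)
  "kalu" → prefix "ka" already present; 2 new (l, u)
  "kagalven" → prefix "ka" already present; 6 new (g, a, l, v, e, n)
Total nodes = 4 + 6 + 5 + 6 + 9 + 5 + 8 + 2 + 6 = 51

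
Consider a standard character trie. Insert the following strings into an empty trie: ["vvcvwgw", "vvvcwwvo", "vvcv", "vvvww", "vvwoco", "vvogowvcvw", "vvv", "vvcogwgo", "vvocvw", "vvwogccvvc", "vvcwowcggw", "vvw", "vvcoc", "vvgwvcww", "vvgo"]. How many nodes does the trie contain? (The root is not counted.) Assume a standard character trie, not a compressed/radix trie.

For each word, the new-node count is its length minus the longest prefix already in the trie:
  "vvcvwgw" → 7 new (v, v, c, v, w, g, w)
  "vvvcwwvo" → prefix "vv" already present; 6 new (v, c, w, w, v, o)
  "vvcv" → prefix "vvcv" already present; 0 new (none)
  "vvvww" → prefix "vvv" already present; 2 new (w, w)
  "vvwoco" → prefix "vv" already present; 4 new (w, o, c, o)
  "vvogowvcvw" → prefix "vv" already present; 8 new (o, g, o, w, v, c, v, w)
  "vvv" → prefix "vvv" already present; 0 new (none)
  "vvcogwgo" → prefix "vvc" already present; 5 new (o, g, w, g, o)
  "vvocvw" → prefix "vvo" already present; 3 new (c, v, w)
  "vvwogccvvc" → prefix "vvwo" already present; 6 new (g, c, c, v, v, c)
  "vvcwowcggw" → prefix "vvc" already present; 7 new (w, o, w, c, g, g, w)
  "vvw" → prefix "vvw" already present; 0 new (none)
  "vvcoc" → prefix "vvco" already present; 1 new (c)
  "vvgwvcww" → prefix "vv" already present; 6 new (g, w, v, c, w, w)
  "vvgo" → prefix "vvg" already present; 1 new (o)
Total nodes = 7 + 6 + 0 + 2 + 4 + 8 + 0 + 5 + 3 + 6 + 7 + 0 + 1 + 6 + 1 = 56

56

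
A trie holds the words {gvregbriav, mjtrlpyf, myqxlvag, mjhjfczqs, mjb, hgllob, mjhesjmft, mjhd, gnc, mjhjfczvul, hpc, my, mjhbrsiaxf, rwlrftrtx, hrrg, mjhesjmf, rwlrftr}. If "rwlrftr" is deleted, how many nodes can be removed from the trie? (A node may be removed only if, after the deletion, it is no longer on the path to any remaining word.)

A node on "rwlrftr"'s path can go only if nothing else ends at it or branches off below it.
Every node on "rwlrftr" is still needed (e.g. by "rwlrftrtx"), so nothing is freed.
Nodes removed: 0

0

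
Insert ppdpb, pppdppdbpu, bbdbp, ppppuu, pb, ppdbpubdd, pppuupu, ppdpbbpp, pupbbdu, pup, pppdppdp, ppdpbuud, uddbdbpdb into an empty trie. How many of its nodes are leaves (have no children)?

11

A leaf is a node with no children — equivalently, the end of a word that is not a proper prefix of any other stored word.
Those words: "bbdbp", "pb", "ppdbpubdd", "ppdpbbpp", "ppdpbuud", "pppdppdbpu", "pppdppdp", "ppppuu", "pppuupu", "pupbbdu", "uddbdbpdb"
Leaf count: 11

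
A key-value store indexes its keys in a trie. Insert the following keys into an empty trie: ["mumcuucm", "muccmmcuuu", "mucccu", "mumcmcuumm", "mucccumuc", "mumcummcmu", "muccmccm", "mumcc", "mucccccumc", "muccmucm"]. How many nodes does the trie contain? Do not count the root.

Count nodes per top-level branch (shared prefixes stored once):
  'm'-branch (mucccccumc, mucccu, mucccumuc, muccmccm, muccmmcuuu, muccmucm, mumcc, mumcmcuumm, mumcummcmu, mumcuucm): 44 nodes
Sum: 44

44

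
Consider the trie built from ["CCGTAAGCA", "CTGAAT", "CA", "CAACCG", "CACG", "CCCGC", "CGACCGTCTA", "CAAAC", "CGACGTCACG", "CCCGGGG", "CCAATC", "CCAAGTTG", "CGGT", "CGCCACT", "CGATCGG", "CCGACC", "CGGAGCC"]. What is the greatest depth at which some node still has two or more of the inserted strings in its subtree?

4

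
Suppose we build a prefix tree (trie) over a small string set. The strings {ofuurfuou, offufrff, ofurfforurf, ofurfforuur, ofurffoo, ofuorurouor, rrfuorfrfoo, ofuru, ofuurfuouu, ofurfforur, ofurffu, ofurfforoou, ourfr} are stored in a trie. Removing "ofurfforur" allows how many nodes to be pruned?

Walk "ofurfforur" from the leaf back toward the root, removing each node that no remaining word uses.
Every node on "ofurfforur" is still needed (e.g. by "ofurfforurf"), so nothing is freed.
Nodes removed: 0

0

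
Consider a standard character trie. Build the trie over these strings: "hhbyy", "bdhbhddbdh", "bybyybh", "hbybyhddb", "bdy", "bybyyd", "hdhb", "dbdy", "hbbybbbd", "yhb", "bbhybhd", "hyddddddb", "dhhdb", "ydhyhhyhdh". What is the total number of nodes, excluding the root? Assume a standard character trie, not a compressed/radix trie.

74

For each word, the new-node count is its length minus the longest prefix already in the trie:
  "hhbyy" → 5 new (h, h, b, y, y)
  "bdhbhddbdh" → 10 new (b, d, h, b, h, d, d, b, d, h)
  "bybyybh" → prefix "b" already present; 6 new (y, b, y, y, b, h)
  "hbybyhddb" → prefix "h" already present; 8 new (b, y, b, y, h, d, d, b)
  "bdy" → prefix "bd" already present; 1 new (y)
  "bybyyd" → prefix "bybyy" already present; 1 new (d)
  "hdhb" → prefix "h" already present; 3 new (d, h, b)
  "dbdy" → 4 new (d, b, d, y)
  "hbbybbbd" → prefix "hb" already present; 6 new (b, y, b, b, b, d)
  "yhb" → 3 new (y, h, b)
  "bbhybhd" → prefix "b" already present; 6 new (b, h, y, b, h, d)
  "hyddddddb" → prefix "h" already present; 8 new (y, d, d, d, d, d, d, b)
  "dhhdb" → prefix "d" already present; 4 new (h, h, d, b)
  "ydhyhhyhdh" → prefix "y" already present; 9 new (d, h, y, h, h, y, h, d, h)
Total nodes = 5 + 10 + 6 + 8 + 1 + 1 + 3 + 4 + 6 + 3 + 6 + 8 + 4 + 9 = 74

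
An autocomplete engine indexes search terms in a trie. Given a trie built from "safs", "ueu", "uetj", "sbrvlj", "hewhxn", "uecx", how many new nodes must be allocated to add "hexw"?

2

Walking "hexw" from the root, the first 2 characters ("he") follow existing edges; "x" is the first miss.
So 4 − 2 = 2 new nodes.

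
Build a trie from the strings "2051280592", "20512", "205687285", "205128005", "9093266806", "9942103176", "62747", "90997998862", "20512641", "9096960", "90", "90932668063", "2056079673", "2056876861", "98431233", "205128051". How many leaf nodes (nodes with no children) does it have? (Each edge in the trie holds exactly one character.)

Leaves are exactly the stored words that no other stored word extends.
Those words: "20512641", "205128005", "205128051", "2051280592", "2056079673", "205687285", "2056876861", "62747", "90932668063", "9096960", "90997998862", "98431233", "9942103176"
Leaf count: 13

13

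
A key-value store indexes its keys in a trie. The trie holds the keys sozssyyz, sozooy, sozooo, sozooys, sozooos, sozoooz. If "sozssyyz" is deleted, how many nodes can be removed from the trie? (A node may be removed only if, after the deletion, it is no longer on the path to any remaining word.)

5

After clearing the end-marker at "sozssyyz", prune upward until reaching a node still needed by another word.
The suffix "ssyyz" (5 nodes) is used only by "sozssyyz"; the node for "soz" still has the child "o", so pruning stops there.
Nodes removed: 5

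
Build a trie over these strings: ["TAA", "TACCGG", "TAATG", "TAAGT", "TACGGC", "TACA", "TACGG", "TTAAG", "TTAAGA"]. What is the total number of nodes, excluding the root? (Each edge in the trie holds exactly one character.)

20

Trie structure (* marks end of a word):
(root)
└─ T
   ├─ A
   │  ├─ A *
   │  │  ├─ G
   │  │  │  └─ T *
   │  │  └─ T
   │  │     └─ G *
   │  └─ C
   │     ├─ A *
   │     ├─ C
   │     │  └─ G
   │     │     └─ G *
   │     └─ G
   │        └─ G *
   │           └─ C *
   └─ T
      └─ A
         └─ A
            └─ G *
               └─ A *
Counting every labelled node above: 20.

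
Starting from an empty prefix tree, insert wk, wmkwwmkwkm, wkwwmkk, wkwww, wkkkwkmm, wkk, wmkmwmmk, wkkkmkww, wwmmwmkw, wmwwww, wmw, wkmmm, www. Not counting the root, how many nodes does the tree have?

Insert word by word; a character creates a node only if that edge doesn't already exist:
  "wk" → 2 new (w, k)
  "wmkwwmkwkm" → prefix "w" already present; 9 new (m, k, w, w, m, k, w, k, m)
  "wkwwmkk" → prefix "wk" already present; 5 new (w, w, m, k, k)
  "wkwww" → prefix "wkww" already present; 1 new (w)
  "wkkkwkmm" → prefix "wk" already present; 6 new (k, k, w, k, m, m)
  "wkk" → prefix "wkk" already present; 0 new (none)
  "wmkmwmmk" → prefix "wmk" already present; 5 new (m, w, m, m, k)
  "wkkkmkww" → prefix "wkkk" already present; 4 new (m, k, w, w)
  "wwmmwmkw" → prefix "w" already present; 7 new (w, m, m, w, m, k, w)
  "wmwwww" → prefix "wm" already present; 4 new (w, w, w, w)
  "wmw" → prefix "wmw" already present; 0 new (none)
  "wkmmm" → prefix "wk" already present; 3 new (m, m, m)
  "www" → prefix "ww" already present; 1 new (w)
Total nodes = 2 + 9 + 5 + 1 + 6 + 0 + 5 + 4 + 7 + 4 + 0 + 3 + 1 = 47

47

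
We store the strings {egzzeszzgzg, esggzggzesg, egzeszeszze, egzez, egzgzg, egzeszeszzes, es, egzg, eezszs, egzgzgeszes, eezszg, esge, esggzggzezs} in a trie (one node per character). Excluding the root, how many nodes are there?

Count nodes per top-level branch (shared prefixes stored once):
  'e'-branch (eezszg, eezszs, egzeszeszze, egzeszeszzes, egzez, egzg, egzgzg, egzgzgeszes, egzzeszzgzg, es, esge, esggzggzesg, esggzggzezs): 48 nodes
Sum: 48

48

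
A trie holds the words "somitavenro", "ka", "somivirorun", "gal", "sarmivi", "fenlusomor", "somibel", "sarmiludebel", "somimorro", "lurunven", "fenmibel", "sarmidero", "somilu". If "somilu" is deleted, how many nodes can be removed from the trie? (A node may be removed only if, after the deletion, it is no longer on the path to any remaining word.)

2

Walk "somilu" from the leaf back toward the root, removing each node that no remaining word uses.
The suffix "lu" (2 nodes) is used only by "somilu"; the node for "somi" still has the child "t", so pruning stops there.
Nodes removed: 2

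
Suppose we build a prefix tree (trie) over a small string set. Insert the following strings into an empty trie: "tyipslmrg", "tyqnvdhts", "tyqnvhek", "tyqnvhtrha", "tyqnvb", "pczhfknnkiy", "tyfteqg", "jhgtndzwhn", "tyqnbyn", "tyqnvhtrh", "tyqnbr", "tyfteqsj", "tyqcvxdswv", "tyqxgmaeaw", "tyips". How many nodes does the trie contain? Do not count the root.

For each word, the new-node count is its length minus the longest prefix already in the trie:
  "tyipslmrg" → 9 new (t, y, i, p, s, l, m, r, g)
  "tyqnvdhts" → prefix "ty" already present; 7 new (q, n, v, d, h, t, s)
  "tyqnvhek" → prefix "tyqnv" already present; 3 new (h, e, k)
  "tyqnvhtrha" → prefix "tyqnvh" already present; 4 new (t, r, h, a)
  "tyqnvb" → prefix "tyqnv" already present; 1 new (b)
  "pczhfknnkiy" → 11 new (p, c, z, h, f, k, n, n, k, i, y)
  "tyfteqg" → prefix "ty" already present; 5 new (f, t, e, q, g)
  "jhgtndzwhn" → 10 new (j, h, g, t, n, d, z, w, h, n)
  "tyqnbyn" → prefix "tyqn" already present; 3 new (b, y, n)
  "tyqnvhtrh" → prefix "tyqnvhtrh" already present; 0 new (none)
  "tyqnbr" → prefix "tyqnb" already present; 1 new (r)
  "tyfteqsj" → prefix "tyfteq" already present; 2 new (s, j)
  "tyqcvxdswv" → prefix "tyq" already present; 7 new (c, v, x, d, s, w, v)
  "tyqxgmaeaw" → prefix "tyq" already present; 7 new (x, g, m, a, e, a, w)
  "tyips" → prefix "tyips" already present; 0 new (none)
Total nodes = 9 + 7 + 3 + 4 + 1 + 11 + 5 + 10 + 3 + 0 + 1 + 2 + 7 + 7 + 0 = 70

70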